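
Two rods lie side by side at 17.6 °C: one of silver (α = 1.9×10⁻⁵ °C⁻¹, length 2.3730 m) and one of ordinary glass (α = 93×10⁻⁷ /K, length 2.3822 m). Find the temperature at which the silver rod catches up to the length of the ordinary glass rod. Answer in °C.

L₁(1 + α₁ΔT) = L₂(1 + α₂ΔT) ⇒ ΔT = (L₂ − L₁)/(α₁L₁ − α₂L₂)
L₂ − L₁ = 2.3822 − 2.3730 = 9.20×10⁻³ m
α₁L₁ − α₂L₂ = 1.9×10⁻⁵×2.3730 − 93×10⁻⁷×2.3822 = 2.293254×10⁻⁵ m/K
ΔT = 9.20×10⁻³ / 2.293254×10⁻⁵ = 401.177 K
T = 17.6 + 401.177 = 418.777 °C

T = 418.8 °C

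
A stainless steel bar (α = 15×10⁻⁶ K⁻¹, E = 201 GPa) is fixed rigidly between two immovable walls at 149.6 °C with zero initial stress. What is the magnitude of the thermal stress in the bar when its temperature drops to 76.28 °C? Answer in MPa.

σ = 221 MPa

Fully constrained: the free strain ε = αΔT is blocked, so σ = Eε = EαΔT.
|ΔT| = 73.32 K
σ = 201×10⁹ × 15×10⁻⁶ × 73.32 = 2.21×10⁸ Pa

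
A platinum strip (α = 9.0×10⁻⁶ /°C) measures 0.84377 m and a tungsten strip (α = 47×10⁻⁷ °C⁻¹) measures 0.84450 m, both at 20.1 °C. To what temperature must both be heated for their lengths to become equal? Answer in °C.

Equal length when α₁L₁ΔT − α₂L₂ΔT = L₂ − L₁ = 7.30×10⁻⁴ m
α₁L₁ = 7.59393×10⁻⁶, α₂L₂ = 3.96915×10⁻⁶ → Δ(αL) = 3.62478×10⁻⁶ m/K
ΔT = 7.30×10⁻⁴ / 3.62478×10⁻⁶ = 201.392 K, so T = 20.1 + 201.392 = 221.492 °C

T = 221.5 °C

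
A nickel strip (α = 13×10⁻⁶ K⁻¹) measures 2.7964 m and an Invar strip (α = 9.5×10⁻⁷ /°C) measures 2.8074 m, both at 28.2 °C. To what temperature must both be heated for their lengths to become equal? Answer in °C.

T = 354.7 °C

L₁(1 + α₁ΔT) = L₂(1 + α₂ΔT) ⇒ ΔT = (L₂ − L₁)/(α₁L₁ − α₂L₂)
L₂ − L₁ = 2.8074 − 2.7964 = 1.10×10⁻² m
α₁L₁ − α₂L₂ = 13×10⁻⁶×2.7964 − 9.5×10⁻⁷×2.8074 = 3.368617×10⁻⁵ m/K
ΔT = 1.10×10⁻² / 3.368617×10⁻⁵ = 326.544 K
T = 28.2 + 326.544 = 354.744 °C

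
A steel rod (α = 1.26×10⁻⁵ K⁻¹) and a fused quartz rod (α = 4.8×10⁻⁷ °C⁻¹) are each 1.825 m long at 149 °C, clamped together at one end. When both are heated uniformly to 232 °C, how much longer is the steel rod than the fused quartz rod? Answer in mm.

1.84 mm

ΔT = 83 K
steel: ΔL = 1.26×10⁻⁵ × 1.825 m × 83 = 1.9086×10⁻³ m = 1.9086 mm
fused quartz: ΔL = 4.8×10⁻⁷ × 1.825 m × 83 = 7.2708×10⁻⁵ m = 0.072708 mm
difference = 1.9086 − 0.072708 = 1.835892 mm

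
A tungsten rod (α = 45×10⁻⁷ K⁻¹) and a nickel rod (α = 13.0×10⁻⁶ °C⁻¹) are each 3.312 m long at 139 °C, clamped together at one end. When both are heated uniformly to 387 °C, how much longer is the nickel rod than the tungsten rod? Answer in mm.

ΔT = 248 K
tungsten: ΔL = 45×10⁻⁷ × 3.312 m × 248 = 3.6962×10⁻³ m = 3.6962 mm
nickel: ΔL = 13.0×10⁻⁶ × 3.312 m × 248 = 1.0678×10⁻² m = 10.678 mm
difference = 10.678 − 3.6962 = 6.9818 mm

6.98 mm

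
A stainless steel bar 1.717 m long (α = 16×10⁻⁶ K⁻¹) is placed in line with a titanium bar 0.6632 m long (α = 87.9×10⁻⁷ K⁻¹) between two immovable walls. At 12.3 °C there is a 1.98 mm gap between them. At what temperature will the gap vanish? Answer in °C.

α₁L₁ = 2.7472×10⁻⁵ m/K, α₂L₂ = 5.829528×10⁻⁶ m/K → total 3.3301528×10⁻⁵ m/K
ΔT = g/(α₁L₁+α₂L₂) = 1.98×10⁻³ / 3.3301528×10⁻⁵ = 59.457 K
T = 12.3 + 59.457 = 71.757 °C

T = 71.8 °C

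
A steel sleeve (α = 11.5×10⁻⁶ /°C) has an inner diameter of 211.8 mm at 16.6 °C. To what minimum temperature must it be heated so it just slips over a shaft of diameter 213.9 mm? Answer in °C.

T = 879 °C

Required Δd = 213.9 − 211.8 = 2.1 mm
Δd = αd₀ΔT ⇒ ΔT = Δd/(αd₀) = 2.1 / (11.5×10⁻⁶ × 211.8) = 862.18 K
T_min = 16.6 + 862.18 = 878.78 °C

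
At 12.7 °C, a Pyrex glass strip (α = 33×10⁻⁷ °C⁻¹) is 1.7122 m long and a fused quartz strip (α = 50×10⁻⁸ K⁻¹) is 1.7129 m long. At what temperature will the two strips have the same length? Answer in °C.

T = 158.7 °C

L₁(1 + α₁ΔT) = L₂(1 + α₂ΔT) ⇒ ΔT = (L₂ − L₁)/(α₁L₁ − α₂L₂)
L₂ − L₁ = 1.7129 − 1.7122 = 7.00×10⁻⁴ m
α₁L₁ − α₂L₂ = 33×10⁻⁷×1.7122 − 50×10⁻⁸×1.7129 = 4.79381×10⁻⁶ m/K
ΔT = 7.00×10⁻⁴ / 4.79381×10⁻⁶ = 146.022 K
T = 12.7 + 146.022 = 158.722 °C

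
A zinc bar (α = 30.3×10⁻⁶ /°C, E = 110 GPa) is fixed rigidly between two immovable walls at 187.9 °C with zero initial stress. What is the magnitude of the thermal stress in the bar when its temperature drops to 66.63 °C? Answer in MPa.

σ = 404 MPa

Fully constrained: the free strain ε = αΔT is blocked, so σ = Eε = EαΔT.
|ΔT| = 121.27 K
σ = 110×10⁹ × 30.3×10⁻⁶ × 121.27 = 4.04×10⁸ Pa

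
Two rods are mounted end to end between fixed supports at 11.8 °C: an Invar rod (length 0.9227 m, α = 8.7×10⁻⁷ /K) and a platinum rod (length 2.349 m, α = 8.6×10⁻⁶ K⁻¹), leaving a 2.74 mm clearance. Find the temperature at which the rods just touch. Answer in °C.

T = 142 °C

Gap closes when ΔL₁ + ΔL₂ = 2.74 mm = 2.74×10⁻³ m
(α₁L₁ + α₂L₂)ΔT = g
α₁L₁ + α₂L₂ = 8.7×10⁻⁷×0.9227 + 8.6×10⁻⁶×2.349 = 2.1004149×10⁻⁵ m/K
ΔT = 2.74×10⁻³ / 2.1004149×10⁻⁵ = 130.45 K
T = 11.8 + 130.45 = 142.25 °C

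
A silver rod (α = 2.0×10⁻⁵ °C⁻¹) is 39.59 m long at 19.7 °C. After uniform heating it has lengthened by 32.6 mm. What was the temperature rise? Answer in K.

ΔT = 41.2 K

ΔL = αL₀ΔT ⇒ ΔT = ΔL / (αL₀)
ΔT = 32.6×10⁻³ m / (2.0×10⁻⁵ × 39.59 m) = 41.172 K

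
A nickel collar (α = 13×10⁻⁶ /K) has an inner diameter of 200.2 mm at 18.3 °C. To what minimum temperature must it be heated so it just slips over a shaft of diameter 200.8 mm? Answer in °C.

Required Δd = 200.8 − 200.2 = 0.6 mm
Δd = αd₀ΔT ⇒ ΔT = Δd/(αd₀) = 0.6 / (13×10⁻⁶ × 200.2) = 230.54 K
T_min = 18.3 + 230.54 = 248.84 °C

T = 249 °C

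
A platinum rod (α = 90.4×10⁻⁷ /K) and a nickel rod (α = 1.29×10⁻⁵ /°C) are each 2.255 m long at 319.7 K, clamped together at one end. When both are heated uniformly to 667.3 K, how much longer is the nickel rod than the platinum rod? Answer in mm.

ΔT = 347.6 K
platinum: ΔL = 90.4×10⁻⁷ × 2.255 m × 347.6 = 7.0859×10⁻³ m = 7.0859 mm
nickel: ΔL = 1.29×10⁻⁵ × 2.255 m × 347.6 = 1.0112×10⁻² m = 10.112 mm
difference = 10.112 − 7.0859 = 3.0261 mm

3.03 mm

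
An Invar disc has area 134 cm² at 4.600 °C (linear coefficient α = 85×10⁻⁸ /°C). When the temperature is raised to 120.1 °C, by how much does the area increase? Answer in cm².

Area coefficient ≈ 2α; |ΔT| = 115.500 K
ΔA = 2αA₀ΔT = 2(85×10⁻⁸)(134)(115.500) = 0.0263 cm²

ΔA = 0.0263 cm²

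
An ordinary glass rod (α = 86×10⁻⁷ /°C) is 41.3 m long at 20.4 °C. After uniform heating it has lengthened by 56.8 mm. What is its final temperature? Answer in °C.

ΔL = αL₀ΔT ⇒ ΔT = ΔL / (αL₀)
ΔT = 56.8×10⁻³ m / (86×10⁻⁷ × 41.3 m) = 159.92 K
T = 20.4 + 159.92 = 180.32 °C

T = 180 °C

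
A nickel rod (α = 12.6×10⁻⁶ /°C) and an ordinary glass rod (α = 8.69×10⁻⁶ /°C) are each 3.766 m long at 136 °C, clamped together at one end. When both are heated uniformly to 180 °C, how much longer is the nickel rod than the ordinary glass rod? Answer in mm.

ΔT = 44 K
nickel: ΔL = 12.6×10⁻⁶ × 3.766 m × 44 = 2.0879×10⁻³ m = 2.0879 mm
ordinary glass: ΔL = 8.69×10⁻⁶ × 3.766 m × 44 = 1.4400×10⁻³ m = 1.4400 mm
difference = 2.0879 − 1.4400 = 0.6479 mm

0.648 mm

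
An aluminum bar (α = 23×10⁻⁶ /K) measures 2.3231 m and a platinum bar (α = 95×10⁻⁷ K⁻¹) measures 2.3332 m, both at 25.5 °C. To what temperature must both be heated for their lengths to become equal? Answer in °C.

Equal length when α₁L₁ΔT − α₂L₂ΔT = L₂ − L₁ = 1.01×10⁻² m
α₁L₁ = 5.34313×10⁻⁵, α₂L₂ = 2.21654×10⁻⁵ → Δ(αL) = 3.12659×10⁻⁵ m/K
ΔT = 1.01×10⁻² / 3.12659×10⁻⁵ = 323.036 K, so T = 25.5 + 323.036 = 348.536 °C

T = 348.5 °C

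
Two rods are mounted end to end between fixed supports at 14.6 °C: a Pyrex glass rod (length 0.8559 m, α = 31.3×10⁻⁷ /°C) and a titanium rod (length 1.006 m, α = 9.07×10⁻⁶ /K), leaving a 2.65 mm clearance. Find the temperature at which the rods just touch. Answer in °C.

T = 239 °C

Gap closes when ΔL₁ + ΔL₂ = 2.65 mm = 2.65×10⁻³ m
(α₁L₁ + α₂L₂)ΔT = g
α₁L₁ + α₂L₂ = 31.3×10⁻⁷×0.8559 + 9.07×10⁻⁶×1.006 = 1.1803387×10⁻⁵ m/K
ΔT = 2.65×10⁻³ / 1.1803387×10⁻⁵ = 224.51 K
T = 14.6 + 224.51 = 239.11 °C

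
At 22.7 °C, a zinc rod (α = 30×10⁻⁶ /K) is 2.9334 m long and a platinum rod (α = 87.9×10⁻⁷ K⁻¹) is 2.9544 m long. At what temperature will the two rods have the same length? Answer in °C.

Equal length when α₁L₁ΔT − α₂L₂ΔT = L₂ − L₁ = 2.10×10⁻² m
α₁L₁ = 8.8002×10⁻⁵, α₂L₂ = 2.5969176×10⁻⁵ → Δ(αL) = 6.2032824×10⁻⁵ m/K
ΔT = 2.10×10⁻² / 6.2032824×10⁻⁵ = 338.530 K, so T = 22.7 + 338.530 = 361.230 °C

T = 361.2 °C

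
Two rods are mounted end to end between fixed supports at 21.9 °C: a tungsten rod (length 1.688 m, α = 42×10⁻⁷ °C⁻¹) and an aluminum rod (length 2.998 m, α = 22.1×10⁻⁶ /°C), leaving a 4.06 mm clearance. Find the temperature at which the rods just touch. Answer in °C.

Gap closes when ΔL₁ + ΔL₂ = 4.06 mm = 4.06×10⁻³ m
(α₁L₁ + α₂L₂)ΔT = g
α₁L₁ + α₂L₂ = 42×10⁻⁷×1.688 + 22.1×10⁻⁶×2.998 = 7.33454×10⁻⁵ m/K
ΔT = 4.06×10⁻³ / 7.33454×10⁻⁵ = 55.355 K
T = 21.9 + 55.355 = 77.255 °C

T = 77.3 °C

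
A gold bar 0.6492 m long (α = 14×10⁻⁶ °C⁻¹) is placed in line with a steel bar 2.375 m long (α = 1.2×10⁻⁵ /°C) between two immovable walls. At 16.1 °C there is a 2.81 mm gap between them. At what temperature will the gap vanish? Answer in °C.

Gap closes when ΔL₁ + ΔL₂ = 2.81 mm = 2.81×10⁻³ m
(α₁L₁ + α₂L₂)ΔT = g
α₁L₁ + α₂L₂ = 14×10⁻⁶×0.6492 + 1.2×10⁻⁵×2.375 = 3.75888×10⁻⁵ m/K
ΔT = 2.81×10⁻³ / 3.75888×10⁻⁵ = 74.756 K
T = 16.1 + 74.756 = 90.856 °C

T = 90.9 °C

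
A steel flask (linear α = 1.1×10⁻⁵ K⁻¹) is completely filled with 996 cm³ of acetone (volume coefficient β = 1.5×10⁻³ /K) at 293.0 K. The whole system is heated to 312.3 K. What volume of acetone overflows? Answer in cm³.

28.2 cm³

The flask also expands: β_container ≈ 3α = 3.3×10⁻⁵ /K
Net overflow = V₀(β_liq − 3α_cont)ΔT
β − 3α = 1.50×10⁻³ − 3.3×10⁻⁵ = 1.467×10⁻³ /K; ΔT = 19.3 K
ΔV = 996 × 1.467×10⁻³ × 19.3 = 28.2 cm³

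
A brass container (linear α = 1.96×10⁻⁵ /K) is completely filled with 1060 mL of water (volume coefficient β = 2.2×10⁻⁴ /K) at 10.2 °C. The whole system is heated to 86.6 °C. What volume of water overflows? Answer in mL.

13.1 mL

The container also expands: β_container ≈ 3α = 5.88×10⁻⁵ /K
Net overflow = V₀(β_liq − 3α_cont)ΔT
β − 3α = 2.20×10⁻⁴ − 5.88×10⁻⁵ = 1.612×10⁻⁴ /K; ΔT = 76.4 K
ΔV = 1060 × 1.612×10⁻⁴ × 76.4 = 13.1 mL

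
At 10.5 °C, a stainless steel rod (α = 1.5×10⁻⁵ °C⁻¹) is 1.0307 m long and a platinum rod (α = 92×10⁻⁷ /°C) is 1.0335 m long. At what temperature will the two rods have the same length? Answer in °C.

Equal length when α₁L₁ΔT − α₂L₂ΔT = L₂ − L₁ = 2.80×10⁻³ m
α₁L₁ = 1.54605×10⁻⁵, α₂L₂ = 9.5082×10⁻⁶ → Δ(αL) = 5.9523×10⁻⁶ m/K
ΔT = 2.80×10⁻³ / 5.9523×10⁻⁶ = 470.406 K, so T = 10.5 + 470.406 = 480.906 °C

T = 480.9 °C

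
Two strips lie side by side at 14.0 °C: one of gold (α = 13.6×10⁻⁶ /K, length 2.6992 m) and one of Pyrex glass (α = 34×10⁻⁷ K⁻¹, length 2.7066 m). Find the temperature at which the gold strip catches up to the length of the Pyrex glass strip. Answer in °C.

Equal length when α₁L₁ΔT − α₂L₂ΔT = L₂ − L₁ = 7.40×10⁻³ m
α₁L₁ = 3.670912×10⁻⁵, α₂L₂ = 9.20244×10⁻⁶ → Δ(αL) = 2.750668×10⁻⁵ m/K
ΔT = 7.40×10⁻³ / 2.750668×10⁻⁵ = 269.026 K, so T = 14.0 + 269.026 = 283.026 °C

T = 283.0 °C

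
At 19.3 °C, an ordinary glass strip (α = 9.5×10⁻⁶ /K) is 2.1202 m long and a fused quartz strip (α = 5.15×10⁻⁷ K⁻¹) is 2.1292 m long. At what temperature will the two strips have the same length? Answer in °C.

L₁(1 + α₁ΔT) = L₂(1 + α₂ΔT) ⇒ ΔT = (L₂ − L₁)/(α₁L₁ − α₂L₂)
L₂ − L₁ = 2.1292 − 2.1202 = 9.00×10⁻³ m
α₁L₁ − α₂L₂ = 9.5×10⁻⁶×2.1202 − 5.15×10⁻⁷×2.1292 = 1.9045362×10⁻⁵ m/K
ΔT = 9.00×10⁻³ / 1.9045362×10⁻⁵ = 472.556 K
T = 19.3 + 472.556 = 491.856 °C

T = 491.9 °C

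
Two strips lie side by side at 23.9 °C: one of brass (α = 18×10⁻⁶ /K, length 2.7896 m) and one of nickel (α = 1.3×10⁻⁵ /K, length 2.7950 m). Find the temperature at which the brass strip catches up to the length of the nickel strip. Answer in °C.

T = 413.0 °C

L₁(1 + α₁ΔT) = L₂(1 + α₂ΔT) ⇒ ΔT = (L₂ − L₁)/(α₁L₁ − α₂L₂)
L₂ − L₁ = 2.7950 − 2.7896 = 5.40×10⁻³ m
α₁L₁ − α₂L₂ = 18×10⁻⁶×2.7896 − 1.3×10⁻⁵×2.7950 = 1.38778×10⁻⁵ m/K
ΔT = 5.40×10⁻³ / 1.38778×10⁻⁵ = 389.111 K
T = 23.9 + 389.111 = 413.011 °C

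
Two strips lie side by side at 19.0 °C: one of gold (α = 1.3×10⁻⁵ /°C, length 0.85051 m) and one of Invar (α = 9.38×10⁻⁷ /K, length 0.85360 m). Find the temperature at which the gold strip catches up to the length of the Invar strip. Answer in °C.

L₁(1 + α₁ΔT) = L₂(1 + α₂ΔT) ⇒ ΔT = (L₂ − L₁)/(α₁L₁ − α₂L₂)
L₂ − L₁ = 0.85360 − 0.85051 = 3.09×10⁻³ m
α₁L₁ − α₂L₂ = 1.3×10⁻⁵×0.85051 − 9.38×10⁻⁷×0.85360 = 1.02559532×10⁻⁵ m/K
ΔT = 3.09×10⁻³ / 1.02559532×10⁻⁵ = 301.288 K
T = 19.0 + 301.288 = 320.288 °C

T = 320.3 °C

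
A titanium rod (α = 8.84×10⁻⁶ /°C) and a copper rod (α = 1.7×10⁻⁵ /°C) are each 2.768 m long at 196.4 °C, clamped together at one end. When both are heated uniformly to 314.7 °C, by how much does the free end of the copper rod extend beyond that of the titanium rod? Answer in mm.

ΔT = 118.3 K
titanium: ΔL = 8.84×10⁻⁶ × 2.768 m × 118.3 = 2.8947×10⁻³ m = 2.8947 mm
copper: ΔL = 1.7×10⁻⁵ × 2.768 m × 118.3 = 5.5667×10⁻³ m = 5.5667 mm
difference = 5.5667 − 2.8947 = 2.6720 mm

2.67 mm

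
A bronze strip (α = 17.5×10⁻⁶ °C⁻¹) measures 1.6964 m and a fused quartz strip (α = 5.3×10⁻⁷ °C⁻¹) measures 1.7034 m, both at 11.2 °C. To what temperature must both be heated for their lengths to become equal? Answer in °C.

Equal length when α₁L₁ΔT − α₂L₂ΔT = L₂ − L₁ = 7.00×10⁻³ m
α₁L₁ = 2.9687×10⁻⁵, α₂L₂ = 9.02802×10⁻⁷ → Δ(αL) = 2.8784198×10⁻⁵ m/K
ΔT = 7.00×10⁻³ / 2.8784198×10⁻⁵ = 243.189 K, so T = 11.2 + 243.189 = 254.389 °C

T = 254.4 °C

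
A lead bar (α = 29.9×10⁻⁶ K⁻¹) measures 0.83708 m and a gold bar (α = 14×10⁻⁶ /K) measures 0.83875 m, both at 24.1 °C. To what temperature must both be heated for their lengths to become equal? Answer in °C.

T = 149.8 °C

L₁(1 + α₁ΔT) = L₂(1 + α₂ΔT) ⇒ ΔT = (L₂ − L₁)/(α₁L₁ − α₂L₂)
L₂ − L₁ = 0.83875 − 0.83708 = 1.67×10⁻³ m
α₁L₁ − α₂L₂ = 29.9×10⁻⁶×0.83708 − 14×10⁻⁶×0.83875 = 1.3286192×10⁻⁵ m/K
ΔT = 1.67×10⁻³ / 1.3286192×10⁻⁵ = 125.694 K
T = 24.1 + 125.694 = 149.794 °C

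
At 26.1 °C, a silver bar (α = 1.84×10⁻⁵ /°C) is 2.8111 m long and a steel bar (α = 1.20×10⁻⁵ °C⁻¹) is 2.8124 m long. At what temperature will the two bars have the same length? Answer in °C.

L₁(1 + α₁ΔT) = L₂(1 + α₂ΔT) ⇒ ΔT = (L₂ − L₁)/(α₁L₁ − α₂L₂)
L₂ − L₁ = 2.8124 − 2.8111 = 1.30×10⁻³ m
α₁L₁ − α₂L₂ = 1.84×10⁻⁵×2.8111 − 1.20×10⁻⁵×2.8124 = 1.797544×10⁻⁵ m/K
ΔT = 1.30×10⁻³ / 1.797544×10⁻⁵ = 72.3209 K
T = 26.1 + 72.3209 = 98.4209 °C

T = 98.42 °C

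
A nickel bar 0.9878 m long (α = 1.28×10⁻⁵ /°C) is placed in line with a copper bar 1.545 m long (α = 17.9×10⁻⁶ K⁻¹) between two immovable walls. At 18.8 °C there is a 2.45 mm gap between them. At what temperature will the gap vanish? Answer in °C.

Gap closes when ΔL₁ + ΔL₂ = 2.45 mm = 2.45×10⁻³ m
(α₁L₁ + α₂L₂)ΔT = g
α₁L₁ + α₂L₂ = 1.28×10⁻⁵×0.9878 + 17.9×10⁻⁶×1.545 = 4.029934×10⁻⁵ m/K
ΔT = 2.45×10⁻³ / 4.029934×10⁻⁵ = 60.795 K
T = 18.8 + 60.795 = 79.595 °C

T = 79.6 °C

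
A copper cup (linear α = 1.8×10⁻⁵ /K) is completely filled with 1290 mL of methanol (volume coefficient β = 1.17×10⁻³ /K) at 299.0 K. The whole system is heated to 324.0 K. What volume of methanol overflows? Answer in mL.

The cup also expands: β_container ≈ 3α = 5.4×10⁻⁵ /K
Net overflow = V₀(β_liq − 3α_cont)ΔT
β − 3α = 1.17×10⁻³ − 5.4×10⁻⁵ = 1.116×10⁻³ /K; ΔT = 25.0 K
ΔV = 1290 × 1.116×10⁻³ × 25.0 = 36.0 mL

36.0 mL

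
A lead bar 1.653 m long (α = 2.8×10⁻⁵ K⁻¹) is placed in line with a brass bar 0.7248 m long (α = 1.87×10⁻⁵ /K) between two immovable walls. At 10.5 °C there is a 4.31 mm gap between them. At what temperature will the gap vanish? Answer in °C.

α₁L₁ = 4.6284×10⁻⁵ m/K, α₂L₂ = 1.355376×10⁻⁵ m/K → total 5.983776×10⁻⁵ m/K
ΔT = g/(α₁L₁+α₂L₂) = 4.31×10⁻³ / 5.983776×10⁻⁵ = 72.028 K
T = 10.5 + 72.028 = 82.528 °C

T = 82.5 °C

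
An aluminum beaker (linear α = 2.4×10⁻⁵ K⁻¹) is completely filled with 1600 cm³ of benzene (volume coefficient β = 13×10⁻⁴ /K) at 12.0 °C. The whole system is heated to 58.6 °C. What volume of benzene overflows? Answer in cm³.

The beaker also expands: β_container ≈ 3α = 7.2×10⁻⁵ /K
Net overflow = V₀(β_liq − 3α_cont)ΔT
β − 3α = 1.30×10⁻³ − 7.2×10⁻⁵ = 1.228×10⁻³ /K; ΔT = 46.6 K
ΔV = 1600 × 1.228×10⁻³ × 46.6 = 91.6 cm³

91.6 cm³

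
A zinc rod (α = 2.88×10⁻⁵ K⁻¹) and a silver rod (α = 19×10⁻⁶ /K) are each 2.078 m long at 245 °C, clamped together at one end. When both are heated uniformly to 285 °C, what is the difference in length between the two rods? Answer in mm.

ΔT = 40 K
zinc: ΔL = 2.88×10⁻⁵ × 2.078 m × 40 = 2.3939×10⁻³ m = 2.3939 mm
silver: ΔL = 19×10⁻⁶ × 2.078 m × 40 = 1.5793×10⁻³ m = 1.5793 mm
difference = 2.3939 − 1.5793 = 0.8146 mm

0.815 mm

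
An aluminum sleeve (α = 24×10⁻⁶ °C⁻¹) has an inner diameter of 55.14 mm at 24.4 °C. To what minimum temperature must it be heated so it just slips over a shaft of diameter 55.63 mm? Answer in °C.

Required Δd = 55.63 − 55.14 = 0.49 mm
Δd = αd₀ΔT ⇒ ΔT = Δd/(αd₀) = 0.49 / (24×10⁻⁶ × 55.14) = 370.27 K
T_min = 24.4 + 370.27 = 394.67 °C

T = 395 °C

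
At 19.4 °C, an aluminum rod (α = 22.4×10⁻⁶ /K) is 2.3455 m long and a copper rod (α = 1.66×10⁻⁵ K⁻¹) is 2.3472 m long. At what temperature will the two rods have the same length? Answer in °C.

T = 144.6 °C

Equal length when α₁L₁ΔT − α₂L₂ΔT = L₂ − L₁ = 1.70×10⁻³ m
α₁L₁ = 5.25392×10⁻⁵, α₂L₂ = 3.896352×10⁻⁵ → Δ(αL) = 1.357568×10⁻⁵ m/K
ΔT = 1.70×10⁻³ / 1.357568×10⁻⁵ = 125.224 K, so T = 19.4 + 125.224 = 144.624 °C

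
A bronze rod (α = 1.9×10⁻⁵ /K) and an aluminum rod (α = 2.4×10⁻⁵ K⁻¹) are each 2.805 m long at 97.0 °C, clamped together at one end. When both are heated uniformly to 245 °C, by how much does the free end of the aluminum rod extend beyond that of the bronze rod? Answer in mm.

ΔT = 148.0 K
bronze: ΔL = 1.9×10⁻⁵ × 2.805 m × 148.0 = 7.8877×10⁻³ m = 7.8877 mm
aluminum: ΔL = 2.4×10⁻⁵ × 2.805 m × 148.0 = 9.9634×10⁻³ m = 9.9634 mm
difference = 9.9634 − 7.8877 = 2.0757 mm

2.08 mm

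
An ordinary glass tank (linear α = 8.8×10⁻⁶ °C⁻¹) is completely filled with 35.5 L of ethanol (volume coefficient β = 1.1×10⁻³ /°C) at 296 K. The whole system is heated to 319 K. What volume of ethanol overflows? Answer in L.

0.877 L

The tank also expands: β_container ≈ 3α = 2.64×10⁻⁵ /K
Net overflow = V₀(β_liq − 3α_cont)ΔT
β − 3α = 1.10×10⁻³ − 2.64×10⁻⁵ = 1.0736×10⁻³ /K; ΔT = 23 K
ΔV = 35.5 × 1.0736×10⁻³ × 23 = 0.877 L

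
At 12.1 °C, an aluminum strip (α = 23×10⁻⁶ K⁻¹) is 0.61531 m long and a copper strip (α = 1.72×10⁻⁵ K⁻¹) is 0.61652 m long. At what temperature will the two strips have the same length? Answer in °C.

L₁(1 + α₁ΔT) = L₂(1 + α₂ΔT) ⇒ ΔT = (L₂ − L₁)/(α₁L₁ − α₂L₂)
L₂ − L₁ = 0.61652 − 0.61531 = 1.21×10⁻³ m
α₁L₁ − α₂L₂ = 23×10⁻⁶×0.61531 − 1.72×10⁻⁵×0.61652 = 3.547986×10⁻⁶ m/K
ΔT = 1.21×10⁻³ / 3.547986×10⁻⁶ = 341.039 K
T = 12.1 + 341.039 = 353.139 °C

T = 353.1 °C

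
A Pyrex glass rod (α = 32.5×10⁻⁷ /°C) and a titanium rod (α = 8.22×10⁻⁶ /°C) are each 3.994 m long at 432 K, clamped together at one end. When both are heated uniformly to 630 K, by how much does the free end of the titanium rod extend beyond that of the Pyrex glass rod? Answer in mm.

ΔT = 198 K
Pyrex glass: ΔL = 32.5×10⁻⁷ × 3.994 m × 198 = 2.5701×10⁻³ m = 2.5701 mm
titanium: ΔL = 8.22×10⁻⁶ × 3.994 m × 198 = 6.5005×10⁻³ m = 6.5005 mm
difference = 6.5005 − 2.5701 = 3.9304 mm

3.93 mm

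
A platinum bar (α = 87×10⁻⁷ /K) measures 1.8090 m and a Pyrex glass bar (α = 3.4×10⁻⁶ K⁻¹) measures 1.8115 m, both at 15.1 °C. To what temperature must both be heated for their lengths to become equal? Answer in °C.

T = 276.1 °C

L₁(1 + α₁ΔT) = L₂(1 + α₂ΔT) ⇒ ΔT = (L₂ − L₁)/(α₁L₁ − α₂L₂)
L₂ − L₁ = 1.8115 − 1.8090 = 2.50×10⁻³ m
α₁L₁ − α₂L₂ = 87×10⁻⁷×1.8090 − 3.4×10⁻⁶×1.8115 = 9.5792×10⁻⁶ m/K
ΔT = 2.50×10⁻³ / 9.5792×10⁻⁶ = 260.982 K
T = 15.1 + 260.982 = 276.082 °C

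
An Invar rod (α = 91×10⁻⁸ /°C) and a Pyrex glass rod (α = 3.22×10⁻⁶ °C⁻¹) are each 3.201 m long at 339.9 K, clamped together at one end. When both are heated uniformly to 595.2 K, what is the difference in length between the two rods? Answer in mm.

ΔT = 255.3 K
Invar: ΔL = 91×10⁻⁸ × 3.201 m × 255.3 = 7.4367×10⁻⁴ m = 0.74367 mm
Pyrex glass: ΔL = 3.22×10⁻⁶ × 3.201 m × 255.3 = 2.6314×10⁻³ m = 2.6314 mm
difference = 2.6314 − 0.74367 = 1.88773 mm

1.89 mm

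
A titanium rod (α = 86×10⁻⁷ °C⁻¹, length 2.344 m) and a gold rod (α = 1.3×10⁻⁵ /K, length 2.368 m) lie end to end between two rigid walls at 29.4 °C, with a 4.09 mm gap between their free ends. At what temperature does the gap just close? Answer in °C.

T = 110 °C

Gap closes when ΔL₁ + ΔL₂ = 4.09 mm = 4.09×10⁻³ m
(α₁L₁ + α₂L₂)ΔT = g
α₁L₁ + α₂L₂ = 86×10⁻⁷×2.344 + 1.3×10⁻⁵×2.368 = 5.09424×10⁻⁵ m/K
ΔT = 4.09×10⁻³ / 5.09424×10⁻⁵ = 80.29 K
T = 29.4 + 80.29 = 109.69 °C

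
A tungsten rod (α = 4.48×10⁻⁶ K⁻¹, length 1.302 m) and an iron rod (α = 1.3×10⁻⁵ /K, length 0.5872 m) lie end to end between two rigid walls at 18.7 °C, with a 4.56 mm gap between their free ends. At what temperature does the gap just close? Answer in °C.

Gap closes when ΔL₁ + ΔL₂ = 4.56 mm = 4.56×10⁻³ m
(α₁L₁ + α₂L₂)ΔT = g
α₁L₁ + α₂L₂ = 4.48×10⁻⁶×1.302 + 1.3×10⁻⁵×0.5872 = 1.346656×10⁻⁵ m/K
ΔT = 4.56×10⁻³ / 1.346656×10⁻⁵ = 338.62 K
T = 18.7 + 338.62 = 357.32 °C

T = 357 °C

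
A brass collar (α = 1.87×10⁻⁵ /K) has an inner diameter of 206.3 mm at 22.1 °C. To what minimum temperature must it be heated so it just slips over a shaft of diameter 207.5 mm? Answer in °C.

Required Δd = 207.5 − 206.3 = 1.2 mm
Δd = αd₀ΔT ⇒ ΔT = Δd/(αd₀) = 1.2 / (1.87×10⁻⁵ × 206.3) = 311.06 K
T_min = 22.1 + 311.06 = 333.16 °C

T = 333 °C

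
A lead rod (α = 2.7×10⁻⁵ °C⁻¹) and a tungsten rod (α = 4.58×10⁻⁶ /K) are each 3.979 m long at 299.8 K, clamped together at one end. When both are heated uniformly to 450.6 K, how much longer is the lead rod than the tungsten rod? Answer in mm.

ΔT = 150.8 K
lead: ΔL = 2.7×10⁻⁵ × 3.979 m × 150.8 = 1.6201×10⁻² m = 16.201 mm
tungsten: ΔL = 4.58×10⁻⁶ × 3.979 m × 150.8 = 2.7482×10⁻³ m = 2.7482 mm
difference = 16.201 − 2.7482 = 13.4528 mm

13.5 mm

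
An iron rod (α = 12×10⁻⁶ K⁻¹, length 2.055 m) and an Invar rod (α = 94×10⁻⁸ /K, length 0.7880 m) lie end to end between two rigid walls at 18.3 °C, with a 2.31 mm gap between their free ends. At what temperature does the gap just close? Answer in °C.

α₁L₁ = 2.466×10⁻⁵ m/K, α₂L₂ = 7.4072×10⁻⁷ m/K → total 2.540072×10⁻⁵ m/K
ΔT = g/(α₁L₁+α₂L₂) = 2.31×10⁻³ / 2.540072×10⁻⁵ = 90.94 K
T = 18.3 + 90.94 = 109.24 °C

T = 109 °C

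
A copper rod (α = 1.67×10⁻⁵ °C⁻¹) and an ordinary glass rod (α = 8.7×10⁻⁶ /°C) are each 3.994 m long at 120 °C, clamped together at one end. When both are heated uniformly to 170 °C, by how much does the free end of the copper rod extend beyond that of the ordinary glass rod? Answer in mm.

1.60 mm

ΔT = 50 K
copper: ΔL = 1.67×10⁻⁵ × 3.994 m × 50 = 3.3350×10⁻³ m = 3.3350 mm
ordinary glass: ΔL = 8.7×10⁻⁶ × 3.994 m × 50 = 1.7374×10⁻³ m = 1.7374 mm
difference = 3.3350 − 1.7374 = 1.5976 mm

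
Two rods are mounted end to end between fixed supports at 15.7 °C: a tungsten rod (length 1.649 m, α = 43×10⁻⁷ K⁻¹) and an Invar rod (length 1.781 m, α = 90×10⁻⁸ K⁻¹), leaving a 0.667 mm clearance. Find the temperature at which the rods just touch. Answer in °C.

Gap closes when ΔL₁ + ΔL₂ = 0.667 mm = 6.67×10⁻⁴ m
(α₁L₁ + α₂L₂)ΔT = g
α₁L₁ + α₂L₂ = 43×10⁻⁷×1.649 + 90×10⁻⁸×1.781 = 8.6936×10⁻⁶ m/K
ΔT = 6.67×10⁻⁴ / 8.6936×10⁻⁶ = 76.723 K
T = 15.7 + 76.723 = 92.423 °C

T = 92.4 °C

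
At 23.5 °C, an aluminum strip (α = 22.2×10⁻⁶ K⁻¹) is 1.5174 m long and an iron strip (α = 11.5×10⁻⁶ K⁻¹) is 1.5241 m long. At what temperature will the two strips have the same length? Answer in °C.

T = 438.1 °C

Equal length when α₁L₁ΔT − α₂L₂ΔT = L₂ − L₁ = 6.70×10⁻³ m
α₁L₁ = 3.368628×10⁻⁵, α₂L₂ = 1.752715×10⁻⁵ → Δ(αL) = 1.615913×10⁻⁵ m/K
ΔT = 6.70×10⁻³ / 1.615913×10⁻⁵ = 414.626 K, so T = 23.5 + 414.626 = 438.126 °C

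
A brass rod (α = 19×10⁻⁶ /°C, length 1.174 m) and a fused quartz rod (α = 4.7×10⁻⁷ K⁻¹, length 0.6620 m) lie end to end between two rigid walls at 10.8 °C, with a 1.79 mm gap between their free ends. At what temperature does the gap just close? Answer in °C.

T = 89.9 °C

α₁L₁ = 2.2306×10⁻⁵ m/K, α₂L₂ = 3.1114×10⁻⁷ m/K → total 2.261714×10⁻⁵ m/K
ΔT = g/(α₁L₁+α₂L₂) = 1.79×10⁻³ / 2.261714×10⁻⁵ = 79.144 K
T = 10.8 + 79.144 = 89.944 °C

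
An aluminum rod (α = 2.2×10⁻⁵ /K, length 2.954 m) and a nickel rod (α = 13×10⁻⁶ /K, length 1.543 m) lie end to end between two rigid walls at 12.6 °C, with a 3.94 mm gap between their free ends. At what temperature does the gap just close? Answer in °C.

α₁L₁ = 6.4988×10⁻⁵ m/K, α₂L₂ = 2.0059×10⁻⁵ m/K → total 8.5047×10⁻⁵ m/K
ΔT = g/(α₁L₁+α₂L₂) = 3.94×10⁻³ / 8.5047×10⁻⁵ = 46.327 K
T = 12.6 + 46.327 = 58.927 °C

T = 58.9 °C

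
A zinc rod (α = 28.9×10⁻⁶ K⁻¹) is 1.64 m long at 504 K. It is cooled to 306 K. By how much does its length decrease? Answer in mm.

ΔL = 9.38 mm

|ΔT| = |306 − 504| = 198 K
ΔL = αL₀ΔT = (28.9×10⁻⁶)(1.64)(198) = 9.38×10⁻³ m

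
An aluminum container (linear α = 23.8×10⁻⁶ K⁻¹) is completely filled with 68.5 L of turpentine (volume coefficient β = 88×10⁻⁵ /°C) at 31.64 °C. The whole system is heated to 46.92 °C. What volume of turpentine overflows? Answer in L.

0.846 L

The container also expands: β_container ≈ 3α = 7.14×10⁻⁵ /K
Net overflow = V₀(β_liq − 3α_cont)ΔT
β − 3α = 8.80×10⁻⁴ − 7.14×10⁻⁵ = 8.086×10⁻⁴ /K; ΔT = 15.28 K
ΔV = 68.5 × 8.086×10⁻⁴ × 15.28 = 0.846 L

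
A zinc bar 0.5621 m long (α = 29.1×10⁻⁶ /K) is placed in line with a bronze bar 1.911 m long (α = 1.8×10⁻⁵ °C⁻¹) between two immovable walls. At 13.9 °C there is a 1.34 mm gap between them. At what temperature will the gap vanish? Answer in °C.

T = 40.3 °C

Gap closes when ΔL₁ + ΔL₂ = 1.34 mm = 1.34×10⁻³ m
(α₁L₁ + α₂L₂)ΔT = g
α₁L₁ + α₂L₂ = 29.1×10⁻⁶×0.5621 + 1.8×10⁻⁵×1.911 = 5.075511×10⁻⁵ m/K
ΔT = 1.34×10⁻³ / 5.075511×10⁻⁵ = 26.401 K
T = 13.9 + 26.401 = 40.301 °C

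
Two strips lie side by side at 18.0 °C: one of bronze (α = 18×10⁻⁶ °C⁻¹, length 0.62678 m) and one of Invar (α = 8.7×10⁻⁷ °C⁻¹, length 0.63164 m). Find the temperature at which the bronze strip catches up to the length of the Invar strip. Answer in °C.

L₁(1 + α₁ΔT) = L₂(1 + α₂ΔT) ⇒ ΔT = (L₂ − L₁)/(α₁L₁ − α₂L₂)
L₂ − L₁ = 0.63164 − 0.62678 = 4.86×10⁻³ m
α₁L₁ − α₂L₂ = 18×10⁻⁶×0.62678 − 8.7×10⁻⁷×0.63164 = 1.07325132×10⁻⁵ m/K
ΔT = 4.86×10⁻³ / 1.07325132×10⁻⁵ = 452.830 K
T = 18.0 + 452.830 = 470.830 °C

T = 470.8 °C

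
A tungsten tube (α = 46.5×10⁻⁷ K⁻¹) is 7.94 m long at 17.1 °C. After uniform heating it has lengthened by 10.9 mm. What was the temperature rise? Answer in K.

ΔT = 295 K

ΔL = αL₀ΔT ⇒ ΔT = ΔL / (αL₀)
ΔT = 10.9×10⁻³ m / (46.5×10⁻⁷ × 7.94 m) = 295.22 K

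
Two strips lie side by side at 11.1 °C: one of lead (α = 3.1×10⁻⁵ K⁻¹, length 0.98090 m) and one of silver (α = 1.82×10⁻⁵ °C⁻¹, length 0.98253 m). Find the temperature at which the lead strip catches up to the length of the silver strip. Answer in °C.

L₁(1 + α₁ΔT) = L₂(1 + α₂ΔT) ⇒ ΔT = (L₂ − L₁)/(α₁L₁ − α₂L₂)
L₂ − L₁ = 0.98253 − 0.98090 = 1.63×10⁻³ m
α₁L₁ − α₂L₂ = 3.1×10⁻⁵×0.98090 − 1.82×10⁻⁵×0.98253 = 1.2525854×10⁻⁵ m/K
ΔT = 1.63×10⁻³ / 1.2525854×10⁻⁵ = 130.131 K
T = 11.1 + 130.131 = 141.231 °C

T = 141.2 °C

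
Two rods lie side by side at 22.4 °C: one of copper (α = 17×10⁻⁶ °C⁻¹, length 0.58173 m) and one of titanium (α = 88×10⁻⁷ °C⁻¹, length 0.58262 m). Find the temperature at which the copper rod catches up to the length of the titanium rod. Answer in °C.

T = 209.3 °C

L₁(1 + α₁ΔT) = L₂(1 + α₂ΔT) ⇒ ΔT = (L₂ − L₁)/(α₁L₁ − α₂L₂)
L₂ − L₁ = 0.58262 − 0.58173 = 8.90×10⁻⁴ m
α₁L₁ − α₂L₂ = 17×10⁻⁶×0.58173 − 88×10⁻⁷×0.58262 = 4.762354×10⁻⁶ m/K
ΔT = 8.90×10⁻⁴ / 4.762354×10⁻⁶ = 186.882 K
T = 22.4 + 186.882 = 209.282 °C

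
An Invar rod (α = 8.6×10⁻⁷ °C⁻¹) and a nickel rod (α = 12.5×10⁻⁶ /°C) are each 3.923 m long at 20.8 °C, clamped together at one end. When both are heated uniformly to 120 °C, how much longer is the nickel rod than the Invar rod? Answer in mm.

4.53 mm

ΔT = 99.2 K
Invar: ΔL = 8.6×10⁻⁷ × 3.923 m × 99.2 = 3.3468×10⁻⁴ m = 0.33468 mm
nickel: ΔL = 12.5×10⁻⁶ × 3.923 m × 99.2 = 4.8645×10⁻³ m = 4.8645 mm
difference = 4.8645 − 0.33468 = 4.52982 mm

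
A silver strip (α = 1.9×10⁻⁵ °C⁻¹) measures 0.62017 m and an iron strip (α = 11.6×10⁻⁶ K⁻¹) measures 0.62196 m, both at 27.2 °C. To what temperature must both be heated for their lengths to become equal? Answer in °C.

T = 419.0 °C

Equal length when α₁L₁ΔT − α₂L₂ΔT = L₂ − L₁ = 1.79×10⁻³ m
α₁L₁ = 1.178323×10⁻⁵, α₂L₂ = 7.214736×10⁻⁶ → Δ(αL) = 4.568494×10⁻⁶ m/K
ΔT = 1.79×10⁻³ / 4.568494×10⁻⁶ = 391.814 K, so T = 27.2 + 391.814 = 419.014 °C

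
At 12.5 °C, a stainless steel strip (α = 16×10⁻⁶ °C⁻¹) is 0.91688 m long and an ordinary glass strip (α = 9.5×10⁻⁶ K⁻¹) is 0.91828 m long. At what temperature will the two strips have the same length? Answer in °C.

Equal length when α₁L₁ΔT − α₂L₂ΔT = L₂ − L₁ = 1.40×10⁻³ m
α₁L₁ = 1.467008×10⁻⁵, α₂L₂ = 8.72366×10⁻⁶ → Δ(αL) = 5.94642×10⁻⁶ m/K
ΔT = 1.40×10⁻³ / 5.94642×10⁻⁶ = 235.436 K, so T = 12.5 + 235.436 = 247.936 °C

T = 247.9 °C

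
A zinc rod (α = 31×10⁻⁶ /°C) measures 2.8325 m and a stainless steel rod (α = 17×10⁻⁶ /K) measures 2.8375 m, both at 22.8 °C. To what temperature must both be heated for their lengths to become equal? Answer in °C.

Equal length when α₁L₁ΔT − α₂L₂ΔT = L₂ − L₁ = 5.00×10⁻³ m
α₁L₁ = 8.78075×10⁻⁵, α₂L₂ = 4.82375×10⁻⁵ → Δ(αL) = 3.957×10⁻⁵ m/K
ΔT = 5.00×10⁻³ / 3.957×10⁻⁵ = 126.358 K, so T = 22.8 + 126.358 = 149.158 °C

T = 149.2 °C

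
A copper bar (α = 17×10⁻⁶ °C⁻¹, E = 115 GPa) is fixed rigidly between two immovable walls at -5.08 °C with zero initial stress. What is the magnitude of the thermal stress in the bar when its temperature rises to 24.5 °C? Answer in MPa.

σ = 57.8 MPa

Fully constrained: the free strain ε = αΔT is blocked, so σ = Eε = EαΔT.
|ΔT| = 29.58 K
σ = 115×10⁹ × 17×10⁻⁶ × 29.58 = 5.78×10⁷ Pa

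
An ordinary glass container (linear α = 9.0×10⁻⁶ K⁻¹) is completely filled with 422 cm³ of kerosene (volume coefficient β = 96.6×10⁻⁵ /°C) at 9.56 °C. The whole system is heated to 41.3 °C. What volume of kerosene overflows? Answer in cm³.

12.6 cm³

The container also expands: β_container ≈ 3α = 2.7×10⁻⁵ /K
Net overflow = V₀(β_liq − 3α_cont)ΔT
β − 3α = 9.66×10⁻⁴ − 2.7×10⁻⁵ = 9.39×10⁻⁴ /K; ΔT = 31.74 K
ΔV = 422 × 9.39×10⁻⁴ × 31.74 = 12.6 cm³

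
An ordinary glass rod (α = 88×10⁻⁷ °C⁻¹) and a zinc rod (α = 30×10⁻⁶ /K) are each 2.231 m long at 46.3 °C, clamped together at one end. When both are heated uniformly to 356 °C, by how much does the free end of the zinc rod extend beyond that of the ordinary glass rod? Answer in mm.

14.6 mm

ΔT = 309.7 K
ordinary glass: ΔL = 88×10⁻⁷ × 2.231 m × 309.7 = 6.0803×10⁻³ m = 6.0803 mm
zinc: ΔL = 30×10⁻⁶ × 2.231 m × 309.7 = 2.0728×10⁻² m = 20.728 mm
difference = 20.728 − 6.0803 = 14.6477 mm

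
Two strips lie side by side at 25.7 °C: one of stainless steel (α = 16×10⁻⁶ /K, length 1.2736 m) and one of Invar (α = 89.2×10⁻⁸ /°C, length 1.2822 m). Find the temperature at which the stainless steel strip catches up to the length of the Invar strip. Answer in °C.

L₁(1 + α₁ΔT) = L₂(1 + α₂ΔT) ⇒ ΔT = (L₂ − L₁)/(α₁L₁ − α₂L₂)
L₂ − L₁ = 1.2822 − 1.2736 = 8.60×10⁻³ m
α₁L₁ − α₂L₂ = 16×10⁻⁶×1.2736 − 89.2×10⁻⁸×1.2822 = 1.92338776×10⁻⁵ m/K
ΔT = 8.60×10⁻³ / 1.92338776×10⁻⁵ = 447.128 K
T = 25.7 + 447.128 = 472.828 °C

T = 472.8 °C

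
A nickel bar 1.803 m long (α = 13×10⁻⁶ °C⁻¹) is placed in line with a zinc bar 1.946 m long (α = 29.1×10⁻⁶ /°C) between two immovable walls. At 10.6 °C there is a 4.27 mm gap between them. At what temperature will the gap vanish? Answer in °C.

α₁L₁ = 2.3439×10⁻⁵ m/K, α₂L₂ = 5.66286×10⁻⁵ m/K → total 8.00676×10⁻⁵ m/K
ΔT = g/(α₁L₁+α₂L₂) = 4.27×10⁻³ / 8.00676×10⁻⁵ = 53.330 K
T = 10.6 + 53.330 = 63.930 °C

T = 63.9 °C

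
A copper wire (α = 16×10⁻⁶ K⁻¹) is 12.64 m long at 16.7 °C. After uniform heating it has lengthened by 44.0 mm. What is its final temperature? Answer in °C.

T = 234 °C

ΔL = αL₀ΔT ⇒ ΔT = ΔL / (αL₀)
ΔT = 44.0×10⁻³ m / (16×10⁻⁶ × 12.64 m) = 217.56 K
T = 16.7 + 217.56 = 234.26 °C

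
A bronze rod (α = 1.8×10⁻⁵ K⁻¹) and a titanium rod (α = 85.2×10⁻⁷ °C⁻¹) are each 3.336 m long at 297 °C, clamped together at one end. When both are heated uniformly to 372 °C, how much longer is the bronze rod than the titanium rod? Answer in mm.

2.37 mm

ΔT = 75 K
bronze: ΔL = 1.8×10⁻⁵ × 3.336 m × 75 = 4.5036×10⁻³ m = 4.5036 mm
titanium: ΔL = 85.2×10⁻⁷ × 3.336 m × 75 = 2.1317×10⁻³ m = 2.1317 mm
difference = 4.5036 − 2.1317 = 2.3719 mm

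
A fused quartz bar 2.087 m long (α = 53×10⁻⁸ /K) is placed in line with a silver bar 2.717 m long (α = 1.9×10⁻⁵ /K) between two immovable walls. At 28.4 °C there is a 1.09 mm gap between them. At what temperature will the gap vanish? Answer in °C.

α₁L₁ = 1.10611×10⁻⁶ m/K, α₂L₂ = 5.1623×10⁻⁵ m/K → total 5.272911×10⁻⁵ m/K
ΔT = g/(α₁L₁+α₂L₂) = 1.09×10⁻³ / 5.272911×10⁻⁵ = 20.672 K
T = 28.4 + 20.672 = 49.072 °C

T = 49.1 °C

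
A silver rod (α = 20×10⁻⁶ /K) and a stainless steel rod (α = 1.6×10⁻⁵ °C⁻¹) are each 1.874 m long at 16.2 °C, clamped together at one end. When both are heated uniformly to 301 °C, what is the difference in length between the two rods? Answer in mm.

2.13 mm

ΔT = 284.8 K
silver: ΔL = 20×10⁻⁶ × 1.874 m × 284.8 = 1.0674×10⁻² m = 10.674 mm
stainless steel: ΔL = 1.6×10⁻⁵ × 1.874 m × 284.8 = 8.5394×10⁻³ m = 8.5394 mm
difference = 10.674 − 8.5394 = 2.1346 mm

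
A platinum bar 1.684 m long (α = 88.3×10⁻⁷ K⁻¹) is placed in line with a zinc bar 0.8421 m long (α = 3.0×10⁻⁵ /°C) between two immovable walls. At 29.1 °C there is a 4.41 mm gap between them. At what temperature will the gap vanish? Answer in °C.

T = 139 °C

Gap closes when ΔL₁ + ΔL₂ = 4.41 mm = 4.41×10⁻³ m
(α₁L₁ + α₂L₂)ΔT = g
α₁L₁ + α₂L₂ = 88.3×10⁻⁷×1.684 + 3.0×10⁻⁵×0.8421 = 4.013272×10⁻⁵ m/K
ΔT = 4.41×10⁻³ / 4.013272×10⁻⁵ = 109.89 K
T = 29.1 + 109.89 = 138.99 °C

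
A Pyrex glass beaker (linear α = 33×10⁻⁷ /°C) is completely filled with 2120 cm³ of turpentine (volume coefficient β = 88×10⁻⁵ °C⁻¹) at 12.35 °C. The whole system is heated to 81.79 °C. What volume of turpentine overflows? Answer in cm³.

The beaker also expands: β_container ≈ 3α = 9.9×10⁻⁶ /K
Net overflow = V₀(β_liq − 3α_cont)ΔT
β − 3α = 8.80×10⁻⁴ − 9.9×10⁻⁶ = 8.701×10⁻⁴ /K; ΔT = 69.44 K
ΔV = 2120 × 8.701×10⁻⁴ × 69.44 = 128 cm³

128 cm³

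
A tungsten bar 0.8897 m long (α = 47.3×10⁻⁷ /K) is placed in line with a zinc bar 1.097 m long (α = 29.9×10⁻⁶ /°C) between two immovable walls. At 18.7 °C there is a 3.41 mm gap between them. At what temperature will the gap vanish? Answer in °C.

T = 111 °C

Gap closes when ΔL₁ + ΔL₂ = 3.41 mm = 3.41×10⁻³ m
(α₁L₁ + α₂L₂)ΔT = g
α₁L₁ + α₂L₂ = 47.3×10⁻⁷×0.8897 + 29.9×10⁻⁶×1.097 = 3.7008581×10⁻⁵ m/K
ΔT = 3.41×10⁻³ / 3.7008581×10⁻⁵ = 92.14 K
T = 18.7 + 92.14 = 110.84 °C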